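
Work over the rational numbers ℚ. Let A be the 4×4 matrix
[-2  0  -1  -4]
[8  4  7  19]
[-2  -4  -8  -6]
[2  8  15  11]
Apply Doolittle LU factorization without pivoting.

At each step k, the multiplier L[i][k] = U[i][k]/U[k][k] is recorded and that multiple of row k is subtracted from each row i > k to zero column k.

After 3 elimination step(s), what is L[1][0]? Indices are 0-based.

L[1][0] = -4

[col 0] pivot -2
  R1 -= -4*R0 → (0, 4, 3, 3)  (L[1][0] := -4)
  R2 -= 1*R0 → (0, -4, -7, -2)  (L[2][0] := 1)
  R3 -= -1*R0 → (0, 8, 14, 7)  (L[3][0] := -1)
[col 1] pivot 4
  R2 -= -1*R1 → (0, 0, -4, 1)  (L[2][1] := -1)
  R3 -= 2*R1 → (0, 0, 8, 1)  (L[3][1] := 2)
[col 2] pivot -4
  R3 -= -2*R2 → (0, 0, 0, 3)  (L[3][2] := -2)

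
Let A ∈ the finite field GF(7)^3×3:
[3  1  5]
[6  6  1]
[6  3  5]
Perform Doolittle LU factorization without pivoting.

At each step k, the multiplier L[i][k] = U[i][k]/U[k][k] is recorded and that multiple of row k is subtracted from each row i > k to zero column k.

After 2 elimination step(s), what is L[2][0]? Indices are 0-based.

Step 1: pivot at (0,0) is 3.
  row1 ← row1 − (2)·row0  ⇒  L[1][0]=2, U row1=(0, 4, 5)
  row2 ← row2 − (2)·row0  ⇒  L[2][0]=2, U row2=(0, 1, 2)
Step 2: pivot at (1,1) is 4.
  row2 ← row2 − (2)·row1  ⇒  L[2][1]=2, U row2=(0, 0, 6)

L[2][0] = 2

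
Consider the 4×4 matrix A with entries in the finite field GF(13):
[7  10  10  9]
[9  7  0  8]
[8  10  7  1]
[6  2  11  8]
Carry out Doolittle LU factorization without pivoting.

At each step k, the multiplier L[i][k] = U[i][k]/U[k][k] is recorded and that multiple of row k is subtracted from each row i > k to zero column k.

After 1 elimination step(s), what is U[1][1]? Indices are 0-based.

Step 1: pivot at (0,0) is 7.
  row1 ← row1 − (5)·row0  ⇒  L[1][0]=5, U row1=(0, 9, 2, 2)
  row2 ← row2 − (3)·row0  ⇒  L[2][0]=3, U row2=(0, 6, 3, 0)
  row3 ← row3 − (12)·row0  ⇒  L[3][0]=12, U row3=(0, 12, 8, 4)

U[1][1] = 9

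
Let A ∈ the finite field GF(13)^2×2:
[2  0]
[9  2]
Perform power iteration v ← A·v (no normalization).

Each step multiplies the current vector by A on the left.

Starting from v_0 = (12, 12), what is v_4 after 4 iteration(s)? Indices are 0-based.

v_0 = (12, 12).
v_1 = A·v_0 = (11, 2).
v_2 = A·v_1 = (9, 12).
v_3 = A·v_2 = (5, 1).
v_4 = A·v_3 = (10, 8).

v_4 = (10, 8)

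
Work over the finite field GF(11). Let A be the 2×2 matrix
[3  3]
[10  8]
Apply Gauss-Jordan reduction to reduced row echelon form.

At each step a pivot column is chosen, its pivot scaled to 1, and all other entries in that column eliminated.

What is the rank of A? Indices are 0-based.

[1] R0 /= 3  ⇒  (1, 1)
     R1 -= 10·R0  ⇒  (0, 9)
[2] R1 /= 9  ⇒  (0, 1)
     R0 -= 1·R1  ⇒  (1, 0)

rank = 2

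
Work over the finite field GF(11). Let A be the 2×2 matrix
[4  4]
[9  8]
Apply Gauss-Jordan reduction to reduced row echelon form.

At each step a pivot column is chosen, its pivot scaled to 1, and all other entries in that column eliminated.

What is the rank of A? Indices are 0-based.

step 1: normalize row 0 (÷4) = (1, 1)
  row 1: subtract 9×row0 = (0, 10)
step 2: normalize row 1 (÷10) = (0, 1)
  row 0: subtract 1×row1 = (1, 0)

rank = 2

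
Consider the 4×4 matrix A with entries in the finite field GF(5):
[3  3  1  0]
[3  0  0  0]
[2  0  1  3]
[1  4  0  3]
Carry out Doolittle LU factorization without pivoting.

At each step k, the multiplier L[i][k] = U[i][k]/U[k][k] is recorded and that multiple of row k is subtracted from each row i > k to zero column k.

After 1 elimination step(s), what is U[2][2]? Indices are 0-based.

[col 0] pivot 3
  R1 -= 1*R0 → (0, 2, 4, 0)  (L[1][0] := 1)
  R2 -= 4*R0 → (0, 3, 2, 3)  (L[2][0] := 4)
  R3 -= 2*R0 → (0, 3, 3, 3)  (L[3][0] := 2)

U[2][2] = 2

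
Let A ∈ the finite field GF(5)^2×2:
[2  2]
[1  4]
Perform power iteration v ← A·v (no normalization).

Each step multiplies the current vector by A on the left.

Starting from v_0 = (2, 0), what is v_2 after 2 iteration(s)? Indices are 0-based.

v_0 = (2, 0).
v_1 = A·v_0 = (4, 2).
v_2 = A·v_1 = (2, 2).

v_2 = (2, 2)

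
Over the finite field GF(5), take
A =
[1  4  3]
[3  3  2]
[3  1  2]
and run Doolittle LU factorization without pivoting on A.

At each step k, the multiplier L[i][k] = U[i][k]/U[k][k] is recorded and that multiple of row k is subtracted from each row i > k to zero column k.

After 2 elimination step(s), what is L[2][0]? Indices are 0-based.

k=0: U[0][0]=1
  eliminate (1,0): mult=3, new row 1: (0, 1, 3); set L[1][0]=3
  eliminate (2,0): mult=3, new row 2: (0, 4, 3); set L[2][0]=3
k=1: U[1][1]=1
  eliminate (2,1): mult=4, new row 2: (0, 0, 1); set L[2][1]=4

L[2][0] = 3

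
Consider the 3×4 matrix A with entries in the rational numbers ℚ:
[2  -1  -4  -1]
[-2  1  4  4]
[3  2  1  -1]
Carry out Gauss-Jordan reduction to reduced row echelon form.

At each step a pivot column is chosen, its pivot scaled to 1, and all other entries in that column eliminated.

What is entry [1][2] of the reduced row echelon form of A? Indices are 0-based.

M[1][2] = 2

pivot(0,0)=2: scale R0 → (1, -1/2, -2, -1/2)
  clear (1,0): R1 −= (-2)R0 → (0, 0, 0, 3)
  clear (2,0): R2 −= (3)R0 → (0, 7/2, 7, 1/2)
pivot(1,1): swap R1↔R2
pivot(1,1)=7/2: scale R1 → (0, 1, 2, 1/7)
  clear (0,1): R0 −= (-1/2)R1 → (1, 0, -1, -3/7)
col 2: no nonzero at/below row 2; advance.
pivot(2,3)=3: scale R2 → (0, 0, 0, 1)
  clear (0,3): R0 −= (-3/7)R2 → (1, 0, -1, 0)
  clear (1,3): R1 −= (1/7)R2 → (0, 1, 2, 0)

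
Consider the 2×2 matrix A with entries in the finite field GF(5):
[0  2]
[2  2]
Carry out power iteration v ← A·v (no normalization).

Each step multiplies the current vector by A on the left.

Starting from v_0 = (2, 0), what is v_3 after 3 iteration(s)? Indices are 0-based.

v_3 = (1, 2)

v_0 = (2, 0).
v_1 = A·v_0 = (0, 4).
v_2 = A·v_1 = (3, 3).
v_3 = A·v_2 = (1, 2).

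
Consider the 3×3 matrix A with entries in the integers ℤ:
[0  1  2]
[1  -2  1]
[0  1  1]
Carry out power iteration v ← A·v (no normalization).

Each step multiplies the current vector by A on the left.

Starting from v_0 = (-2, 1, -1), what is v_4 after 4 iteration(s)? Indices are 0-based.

v_4 = (-20, 59, -24)

v_0 = (-2, 1, -1).
v_1 = A·v_0 = (-1, -5, 0).
v_2 = A·v_1 = (-5, 9, -5).
v_3 = A·v_2 = (-1, -28, 4).
v_4 = A·v_3 = (-20, 59, -24).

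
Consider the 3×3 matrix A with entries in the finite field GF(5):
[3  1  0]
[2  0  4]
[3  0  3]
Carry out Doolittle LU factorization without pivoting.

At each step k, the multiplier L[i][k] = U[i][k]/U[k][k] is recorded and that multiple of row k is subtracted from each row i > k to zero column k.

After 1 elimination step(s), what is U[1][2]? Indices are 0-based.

k=0: U[0][0]=3
  eliminate (1,0): mult=4, new row 1: (0, 1, 4); set L[1][0]=4
  eliminate (2,0): mult=1, new row 2: (0, 4, 3); set L[2][0]=1

U[1][2] = 4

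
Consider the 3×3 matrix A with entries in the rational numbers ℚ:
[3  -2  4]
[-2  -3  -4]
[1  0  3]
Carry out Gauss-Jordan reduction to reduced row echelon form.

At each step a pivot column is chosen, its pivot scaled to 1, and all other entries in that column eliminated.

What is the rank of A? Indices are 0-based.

rank = 3

[1] R0 /= 3  ⇒  (1, -2/3, 4/3)
     R1 -= -2·R0  ⇒  (0, -13/3, -4/3)
     R2 -= 1·R0  ⇒  (0, 2/3, 5/3)
[2] R1 /= -13/3  ⇒  (0, 1, 4/13)
     R0 -= -2/3·R1  ⇒  (1, 0, 20/13)
     R2 -= 2/3·R1  ⇒  (0, 0, 19/13)
[3] R2 /= 19/13  ⇒  (0, 0, 1)
     R0 -= 20/13·R2  ⇒  (1, 0, 0)
     R1 -= 4/13·R2  ⇒  (0, 1, 0)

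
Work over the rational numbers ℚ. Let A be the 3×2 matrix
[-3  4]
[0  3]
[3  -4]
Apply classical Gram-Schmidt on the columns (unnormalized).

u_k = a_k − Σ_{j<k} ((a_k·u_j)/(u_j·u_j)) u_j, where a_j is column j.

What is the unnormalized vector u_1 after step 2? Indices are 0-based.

u_1 = (0, 3, 0)

Step 1: u_0 = a_0 = (-3, 0, 3).
Step 2: u_1 = a_1 − (-4/3)·u_0 = (0, 3, 0).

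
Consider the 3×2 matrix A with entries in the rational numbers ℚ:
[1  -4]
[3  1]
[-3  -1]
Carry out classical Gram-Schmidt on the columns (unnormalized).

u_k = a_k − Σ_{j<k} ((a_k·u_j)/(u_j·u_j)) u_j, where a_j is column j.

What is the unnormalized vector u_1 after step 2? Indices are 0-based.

u_1 = (-78/19, 13/19, -13/19)

Step 1: u_0 = a_0 = (1, 3, -3).
Step 2: u_1 = a_1 − (2/19)·u_0 = (-78/19, 13/19, -13/19).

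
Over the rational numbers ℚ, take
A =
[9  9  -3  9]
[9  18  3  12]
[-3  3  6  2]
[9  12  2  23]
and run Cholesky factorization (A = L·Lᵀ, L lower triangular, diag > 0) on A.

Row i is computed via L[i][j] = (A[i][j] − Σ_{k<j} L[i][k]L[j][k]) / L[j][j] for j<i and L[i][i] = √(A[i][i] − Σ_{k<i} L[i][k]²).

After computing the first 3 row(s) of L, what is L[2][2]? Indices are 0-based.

Step 1: L[0][0] = √(9) = 3.
  L[1][0] = (9) / L[0][0] = 3.
Step 2: L[1][1] = √(9) = 3.
  L[2][0] = (-3) / L[0][0] = -1.
  L[2][1] = (6) / L[1][1] = 2.
Step 3: L[2][2] = √(1) = 1.

L[2][2] = 1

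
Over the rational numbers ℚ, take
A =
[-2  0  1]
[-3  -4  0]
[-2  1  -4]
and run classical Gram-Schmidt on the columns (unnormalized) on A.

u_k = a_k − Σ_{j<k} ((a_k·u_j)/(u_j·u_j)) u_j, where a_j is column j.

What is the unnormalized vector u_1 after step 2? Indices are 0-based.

u_1 = (20/17, -38/17, 37/17)

Step 1: u_0 = a_0 = (-2, -3, -2).
Step 2: u_1 = a_1 − (10/17)·u_0 = (20/17, -38/17, 37/17).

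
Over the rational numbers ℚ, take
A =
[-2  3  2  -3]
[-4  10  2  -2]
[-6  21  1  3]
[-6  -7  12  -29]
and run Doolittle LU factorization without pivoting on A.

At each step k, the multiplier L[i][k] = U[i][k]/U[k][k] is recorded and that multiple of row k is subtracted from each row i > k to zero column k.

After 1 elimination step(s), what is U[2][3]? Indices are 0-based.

U[2][3] = 12

[col 0] pivot -2
  R1 -= 2*R0 → (0, 4, -2, 4)  (L[1][0] := 2)
  R2 -= 3*R0 → (0, 12, -5, 12)  (L[2][0] := 3)
  R3 -= 3*R0 → (0, -16, 6, -20)  (L[3][0] := 3)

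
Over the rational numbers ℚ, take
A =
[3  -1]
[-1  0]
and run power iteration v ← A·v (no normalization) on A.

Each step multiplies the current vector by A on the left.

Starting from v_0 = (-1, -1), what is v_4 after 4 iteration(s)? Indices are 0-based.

v_4 = (-76, 23)

v_0 = (-1, -1).
v_1 = A·v_0 = (-2, 1).
v_2 = A·v_1 = (-7, 2).
v_3 = A·v_2 = (-23, 7).
v_4 = A·v_3 = (-76, 23).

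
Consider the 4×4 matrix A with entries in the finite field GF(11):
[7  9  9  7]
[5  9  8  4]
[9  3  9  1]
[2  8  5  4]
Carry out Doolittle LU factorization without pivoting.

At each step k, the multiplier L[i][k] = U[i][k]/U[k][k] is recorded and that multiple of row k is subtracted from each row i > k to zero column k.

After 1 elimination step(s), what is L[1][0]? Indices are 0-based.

L[1][0] = 7

k=0: U[0][0]=7
  eliminate (1,0): mult=7, new row 1: (0, 1, 0, 10); set L[1][0]=7
  eliminate (2,0): mult=6, new row 2: (0, 4, 10, 3); set L[2][0]=6
  eliminate (3,0): mult=5, new row 3: (0, 7, 4, 2); set L[3][0]=5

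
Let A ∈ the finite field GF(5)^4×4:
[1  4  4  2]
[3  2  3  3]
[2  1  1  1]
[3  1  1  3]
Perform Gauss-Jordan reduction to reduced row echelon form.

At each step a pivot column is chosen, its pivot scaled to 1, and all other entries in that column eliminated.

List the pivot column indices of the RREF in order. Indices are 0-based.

pivot columns: 0, 1, 2, 3

[1] R0 /= 1  ⇒  (1, 4, 4, 2)
     R1 -= 3·R0  ⇒  (0, 0, 1, 2)
     R2 -= 2·R0  ⇒  (0, 3, 3, 2)
     R3 -= 3·R0  ⇒  (0, 4, 4, 2)
[2] R1 <-> R2
[2] R1 /= 3  ⇒  (0, 1, 1, 4)
     R0 -= 4·R1  ⇒  (1, 0, 0, 1)
     R3 -= 4·R1  ⇒  (0, 0, 0, 1)
[3] R2 /= 1  ⇒  (0, 0, 1, 2)
     R1 -= 1·R2  ⇒  (0, 1, 0, 2)
[4] R3 /= 1  ⇒  (0, 0, 0, 1)
     R0 -= 1·R3  ⇒  (1, 0, 0, 0)
     R1 -= 2·R3  ⇒  (0, 1, 0, 0)
     R2 -= 2·R3  ⇒  (0, 0, 1, 0)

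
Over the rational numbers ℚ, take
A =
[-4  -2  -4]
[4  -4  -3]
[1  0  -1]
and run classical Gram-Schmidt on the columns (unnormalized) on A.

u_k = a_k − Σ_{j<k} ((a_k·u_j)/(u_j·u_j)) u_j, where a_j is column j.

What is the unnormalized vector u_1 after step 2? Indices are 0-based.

u_1 = (-98/33, -100/33, 8/33)

Step 1: u_0 = a_0 = (-4, 4, 1).
Step 2: u_1 = a_1 − (-8/33)·u_0 = (-98/33, -100/33, 8/33).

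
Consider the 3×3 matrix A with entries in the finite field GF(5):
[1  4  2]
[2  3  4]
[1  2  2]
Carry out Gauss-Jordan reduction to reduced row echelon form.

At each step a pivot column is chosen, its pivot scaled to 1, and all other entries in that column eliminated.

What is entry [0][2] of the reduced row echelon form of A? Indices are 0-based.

M[0][2] = 2

[1] R0 /= 1  ⇒  (1, 4, 2)
     R1 -= 2·R0  ⇒  (0, 0, 0)
     R2 -= 1·R0  ⇒  (0, 3, 0)
[2] R1 <-> R2
[2] R1 /= 3  ⇒  (0, 1, 0)
     R0 -= 4·R1  ⇒  (1, 0, 2)
column 2 empty below row 2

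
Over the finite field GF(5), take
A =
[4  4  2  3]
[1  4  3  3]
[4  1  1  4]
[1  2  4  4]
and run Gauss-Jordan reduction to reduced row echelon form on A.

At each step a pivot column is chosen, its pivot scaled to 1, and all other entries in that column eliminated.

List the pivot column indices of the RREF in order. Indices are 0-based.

[1] R0 /= 4  ⇒  (1, 1, 3, 2)
     R1 -= 1·R0  ⇒  (0, 3, 0, 1)
     R2 -= 4·R0  ⇒  (0, 2, 4, 1)
     R3 -= 1·R0  ⇒  (0, 1, 1, 2)
[2] R1 /= 3  ⇒  (0, 1, 0, 2)
     R0 -= 1·R1  ⇒  (1, 0, 3, 0)
     R2 -= 2·R1  ⇒  (0, 0, 4, 2)
     R3 -= 1·R1  ⇒  (0, 0, 1, 0)
[3] R2 /= 4  ⇒  (0, 0, 1, 3)
     R0 -= 3·R2  ⇒  (1, 0, 0, 1)
     R3 -= 1·R2  ⇒  (0, 0, 0, 2)
[4] R3 /= 2  ⇒  (0, 0, 0, 1)
     R0 -= 1·R3  ⇒  (1, 0, 0, 0)
     R1 -= 2·R3  ⇒  (0, 1, 0, 0)
     R2 -= 3·R3  ⇒  (0, 0, 1, 0)

pivot columns: 0, 1, 2, 3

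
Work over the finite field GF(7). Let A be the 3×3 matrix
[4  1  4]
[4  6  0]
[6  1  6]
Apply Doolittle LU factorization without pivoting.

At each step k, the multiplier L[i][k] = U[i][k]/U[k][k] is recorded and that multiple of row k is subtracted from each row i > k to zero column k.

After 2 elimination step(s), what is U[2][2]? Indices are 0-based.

U[2][2] = 1

k=0: U[0][0]=4
  eliminate (1,0): mult=1, new row 1: (0, 5, 3); set L[1][0]=1
  eliminate (2,0): mult=5, new row 2: (0, 3, 0); set L[2][0]=5
k=1: U[1][1]=5
  eliminate (2,1): mult=2, new row 2: (0, 0, 1); set L[2][1]=2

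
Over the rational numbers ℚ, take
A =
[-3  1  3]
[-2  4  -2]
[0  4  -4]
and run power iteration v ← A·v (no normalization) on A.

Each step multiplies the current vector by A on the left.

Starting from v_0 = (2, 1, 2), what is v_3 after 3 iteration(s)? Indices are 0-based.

v_0 = (2, 1, 2).
v_1 = A·v_0 = (1, -4, -4).
v_2 = A·v_1 = (-19, -10, 0).
v_3 = A·v_2 = (47, -2, -40).

v_3 = (47, -2, -40)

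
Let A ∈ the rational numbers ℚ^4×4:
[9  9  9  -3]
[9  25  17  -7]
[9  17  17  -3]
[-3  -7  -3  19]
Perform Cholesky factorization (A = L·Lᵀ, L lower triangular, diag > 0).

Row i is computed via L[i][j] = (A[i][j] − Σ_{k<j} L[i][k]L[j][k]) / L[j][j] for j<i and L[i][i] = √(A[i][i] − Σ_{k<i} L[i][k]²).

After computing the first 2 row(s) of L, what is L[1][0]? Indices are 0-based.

L[1][0] = 3

Step 1: L[0][0] = √(9) = 3.
  L[1][0] = (9) / L[0][0] = 3.
Step 2: L[1][1] = √(16) = 4.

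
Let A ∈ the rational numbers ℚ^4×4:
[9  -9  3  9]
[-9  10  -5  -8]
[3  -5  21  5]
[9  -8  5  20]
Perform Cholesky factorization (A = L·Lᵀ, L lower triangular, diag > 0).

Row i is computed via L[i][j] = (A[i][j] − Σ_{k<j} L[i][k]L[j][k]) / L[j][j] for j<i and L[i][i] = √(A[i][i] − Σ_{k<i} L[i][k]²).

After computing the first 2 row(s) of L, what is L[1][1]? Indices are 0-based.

L[1][1] = 1

Step 1: L[0][0] = √(9) = 3.
  L[1][0] = (-9) / L[0][0] = -3.
Step 2: L[1][1] = √(1) = 1.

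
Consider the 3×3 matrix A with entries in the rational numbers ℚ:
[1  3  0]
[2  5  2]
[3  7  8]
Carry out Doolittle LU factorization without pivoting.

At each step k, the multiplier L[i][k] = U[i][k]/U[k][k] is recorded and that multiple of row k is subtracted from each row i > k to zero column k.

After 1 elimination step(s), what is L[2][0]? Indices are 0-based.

L[2][0] = 3

[col 0] pivot 1
  R1 -= 2*R0 → (0, -1, 2)  (L[1][0] := 2)
  R2 -= 3*R0 → (0, -2, 8)  (L[2][0] := 3)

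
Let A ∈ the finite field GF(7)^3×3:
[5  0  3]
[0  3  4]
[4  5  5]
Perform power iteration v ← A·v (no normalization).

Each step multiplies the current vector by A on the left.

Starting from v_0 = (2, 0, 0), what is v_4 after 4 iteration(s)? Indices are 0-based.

v_4 = (4, 3, 1)

v_0 = (2, 0, 0).
v_1 = A·v_0 = (3, 0, 1).
v_2 = A·v_1 = (4, 4, 3).
v_3 = A·v_2 = (1, 3, 2).
v_4 = A·v_3 = (4, 3, 1).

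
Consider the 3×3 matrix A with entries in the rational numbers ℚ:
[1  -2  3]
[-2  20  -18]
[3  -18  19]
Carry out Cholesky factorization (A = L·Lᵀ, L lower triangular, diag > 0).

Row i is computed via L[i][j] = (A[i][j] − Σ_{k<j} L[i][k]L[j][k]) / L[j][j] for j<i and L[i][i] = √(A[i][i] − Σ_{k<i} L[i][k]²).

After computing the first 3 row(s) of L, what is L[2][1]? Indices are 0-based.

L[2][1] = -3

Step 1: L[0][0] = √(1) = 1.
  L[1][0] = (-2) / L[0][0] = -2.
Step 2: L[1][1] = √(16) = 4.
  L[2][0] = (3) / L[0][0] = 3.
  L[2][1] = (-12) / L[1][1] = -3.
Step 3: L[2][2] = √(1) = 1.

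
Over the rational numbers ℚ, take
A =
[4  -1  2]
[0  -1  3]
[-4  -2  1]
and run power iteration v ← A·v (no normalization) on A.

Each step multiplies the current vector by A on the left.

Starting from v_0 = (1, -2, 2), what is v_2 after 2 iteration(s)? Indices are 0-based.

v_2 = (36, -2, -54)

v_0 = (1, -2, 2).
v_1 = A·v_0 = (10, 8, 2).
v_2 = A·v_1 = (36, -2, -54).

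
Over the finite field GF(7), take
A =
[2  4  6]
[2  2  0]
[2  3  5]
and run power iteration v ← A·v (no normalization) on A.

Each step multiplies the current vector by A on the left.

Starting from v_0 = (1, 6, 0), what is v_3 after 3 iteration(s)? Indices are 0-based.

v_0 = (1, 6, 0).
v_1 = A·v_0 = (5, 0, 6).
v_2 = A·v_1 = (4, 3, 5).
v_3 = A·v_2 = (1, 0, 0).

v_3 = (1, 0, 0)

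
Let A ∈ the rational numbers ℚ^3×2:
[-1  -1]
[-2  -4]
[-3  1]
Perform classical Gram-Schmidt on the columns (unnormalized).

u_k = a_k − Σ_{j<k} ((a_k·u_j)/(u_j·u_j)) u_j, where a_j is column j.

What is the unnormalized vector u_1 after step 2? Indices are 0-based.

Step 1: u_0 = a_0 = (-1, -2, -3).
Step 2: u_1 = a_1 − (3/7)·u_0 = (-4/7, -22/7, 16/7).

u_1 = (-4/7, -22/7, 16/7)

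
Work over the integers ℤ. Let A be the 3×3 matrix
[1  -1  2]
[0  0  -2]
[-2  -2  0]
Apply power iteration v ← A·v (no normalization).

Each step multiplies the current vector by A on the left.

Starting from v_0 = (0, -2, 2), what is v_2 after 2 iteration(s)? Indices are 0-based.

v_2 = (18, -8, -4)

v_0 = (0, -2, 2).
v_1 = A·v_0 = (6, -4, 4).
v_2 = A·v_1 = (18, -8, -4).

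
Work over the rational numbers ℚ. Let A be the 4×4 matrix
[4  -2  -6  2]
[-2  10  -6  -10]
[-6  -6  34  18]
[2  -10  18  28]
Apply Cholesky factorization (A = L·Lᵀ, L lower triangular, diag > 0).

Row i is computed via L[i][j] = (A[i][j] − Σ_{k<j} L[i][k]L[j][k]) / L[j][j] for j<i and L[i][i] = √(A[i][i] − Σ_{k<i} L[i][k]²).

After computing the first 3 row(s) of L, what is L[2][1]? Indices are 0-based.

Step 1: L[0][0] = √(4) = 2.
  L[1][0] = (-2) / L[0][0] = -1.
Step 2: L[1][1] = √(9) = 3.
  L[2][0] = (-6) / L[0][0] = -3.
  L[2][1] = (-9) / L[1][1] = -3.
Step 3: L[2][2] = √(16) = 4.

L[2][1] = -3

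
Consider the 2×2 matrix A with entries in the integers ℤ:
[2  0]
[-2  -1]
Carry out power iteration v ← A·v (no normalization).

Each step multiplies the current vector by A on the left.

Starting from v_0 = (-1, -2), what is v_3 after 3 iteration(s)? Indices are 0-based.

v_0 = (-1, -2).
v_1 = A·v_0 = (-2, 4).
v_2 = A·v_1 = (-4, 0).
v_3 = A·v_2 = (-8, 8).

v_3 = (-8, 8)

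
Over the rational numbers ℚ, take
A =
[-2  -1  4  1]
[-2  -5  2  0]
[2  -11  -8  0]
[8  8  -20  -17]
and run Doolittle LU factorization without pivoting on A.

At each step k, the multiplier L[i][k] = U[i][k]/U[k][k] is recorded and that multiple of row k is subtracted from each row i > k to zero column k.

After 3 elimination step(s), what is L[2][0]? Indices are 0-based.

k=0: U[0][0]=-2
  eliminate (1,0): mult=1, new row 1: (0, -4, -2, -1); set L[1][0]=1
  eliminate (2,0): mult=-1, new row 2: (0, -12, -4, 1); set L[2][0]=-1
  eliminate (3,0): mult=-4, new row 3: (0, 4, -4, -13); set L[3][0]=-4
k=1: U[1][1]=-4
  eliminate (2,1): mult=3, new row 2: (0, 0, 2, 4); set L[2][1]=3
  eliminate (3,1): mult=-1, new row 3: (0, 0, -6, -14); set L[3][1]=-1
k=2: U[2][2]=2
  eliminate (3,2): mult=-3, new row 3: (0, 0, 0, -2); set L[3][2]=-3

L[2][0] = -1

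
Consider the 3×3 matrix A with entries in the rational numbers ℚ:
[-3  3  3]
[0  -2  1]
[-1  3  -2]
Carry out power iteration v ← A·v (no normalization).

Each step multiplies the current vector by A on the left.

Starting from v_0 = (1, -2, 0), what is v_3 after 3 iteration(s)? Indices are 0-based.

v_0 = (1, -2, 0).
v_1 = A·v_0 = (-9, 4, -7).
v_2 = A·v_1 = (18, -15, 35).
v_3 = A·v_2 = (6, 65, -133).

v_3 = (6, 65, -133)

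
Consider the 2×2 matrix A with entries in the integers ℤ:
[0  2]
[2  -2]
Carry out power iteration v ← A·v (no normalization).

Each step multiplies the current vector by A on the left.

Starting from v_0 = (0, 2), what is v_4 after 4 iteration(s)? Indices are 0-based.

v_0 = (0, 2).
v_1 = A·v_0 = (4, -4).
v_2 = A·v_1 = (-8, 16).
v_3 = A·v_2 = (32, -48).
v_4 = A·v_3 = (-96, 160).

v_4 = (-96, 160)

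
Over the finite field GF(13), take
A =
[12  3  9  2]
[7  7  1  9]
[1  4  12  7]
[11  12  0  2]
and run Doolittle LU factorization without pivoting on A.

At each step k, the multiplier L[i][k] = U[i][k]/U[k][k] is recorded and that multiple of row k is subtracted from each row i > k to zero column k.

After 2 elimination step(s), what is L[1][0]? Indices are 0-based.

L[1][0] = 6

[col 0] pivot 12
  R1 -= 6*R0 → (0, 2, 12, 10)  (L[1][0] := 6)
  R2 -= 12*R0 → (0, 7, 8, 9)  (L[2][0] := 12)
  R3 -= 2*R0 → (0, 6, 8, 11)  (L[3][0] := 2)
[col 1] pivot 2
  R2 -= 10*R1 → (0, 0, 5, 0)  (L[2][1] := 10)
  R3 -= 3*R1 → (0, 0, 11, 7)  (L[3][1] := 3)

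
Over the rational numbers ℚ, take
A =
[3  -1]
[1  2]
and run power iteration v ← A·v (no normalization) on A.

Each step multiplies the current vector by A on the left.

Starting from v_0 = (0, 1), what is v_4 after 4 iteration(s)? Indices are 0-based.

v_4 = (-55, -16)

v_0 = (0, 1).
v_1 = A·v_0 = (-1, 2).
v_2 = A·v_1 = (-5, 3).
v_3 = A·v_2 = (-18, 1).
v_4 = A·v_3 = (-55, -16).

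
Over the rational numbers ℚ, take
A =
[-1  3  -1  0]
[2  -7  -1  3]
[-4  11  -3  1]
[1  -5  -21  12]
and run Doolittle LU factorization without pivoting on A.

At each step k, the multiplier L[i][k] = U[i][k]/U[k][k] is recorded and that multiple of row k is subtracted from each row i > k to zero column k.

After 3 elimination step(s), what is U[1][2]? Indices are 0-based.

U[1][2] = -3

Step 1: pivot at (0,0) is -1.
  row1 ← row1 − (-2)·row0  ⇒  L[1][0]=-2, U row1=(0, -1, -3, 3)
  row2 ← row2 − (4)·row0  ⇒  L[2][0]=4, U row2=(0, -1, 1, 1)
  row3 ← row3 − (-1)·row0  ⇒  L[3][0]=-1, U row3=(0, -2, -22, 12)
Step 2: pivot at (1,1) is -1.
  row2 ← row2 − (1)·row1  ⇒  L[2][1]=1, U row2=(0, 0, 4, -2)
  row3 ← row3 − (2)·row1  ⇒  L[3][1]=2, U row3=(0, 0, -16, 6)
Step 3: pivot at (2,2) is 4.
  row3 ← row3 − (-4)·row2  ⇒  L[3][2]=-4, U row3=(0, 0, 0, -2)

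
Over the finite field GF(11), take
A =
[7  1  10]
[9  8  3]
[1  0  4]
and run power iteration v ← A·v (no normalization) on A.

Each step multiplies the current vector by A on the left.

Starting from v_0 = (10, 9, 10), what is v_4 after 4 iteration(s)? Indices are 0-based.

v_0 = (10, 9, 10).
v_1 = A·v_0 = (3, 5, 6).
v_2 = A·v_1 = (9, 8, 5).
v_3 = A·v_2 = (0, 6, 7).
v_4 = A·v_3 = (10, 3, 6).

v_4 = (10, 3, 6)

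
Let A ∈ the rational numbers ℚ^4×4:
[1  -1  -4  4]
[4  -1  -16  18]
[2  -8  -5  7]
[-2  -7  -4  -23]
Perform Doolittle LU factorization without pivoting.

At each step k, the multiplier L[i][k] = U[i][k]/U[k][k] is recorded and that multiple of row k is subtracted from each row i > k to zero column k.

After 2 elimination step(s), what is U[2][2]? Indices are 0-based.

Step 1: pivot at (0,0) is 1.
  row1 ← row1 − (4)·row0  ⇒  L[1][0]=4, U row1=(0, 3, 0, 2)
  row2 ← row2 − (2)·row0  ⇒  L[2][0]=2, U row2=(0, -6, 3, -1)
  row3 ← row3 − (-2)·row0  ⇒  L[3][0]=-2, U row3=(0, -9, -12, -15)
Step 2: pivot at (1,1) is 3.
  row2 ← row2 − (-2)·row1  ⇒  L[2][1]=-2, U row2=(0, 0, 3, 3)
  row3 ← row3 − (-3)·row1  ⇒  L[3][1]=-3, U row3=(0, 0, -12, -9)

U[2][2] = 3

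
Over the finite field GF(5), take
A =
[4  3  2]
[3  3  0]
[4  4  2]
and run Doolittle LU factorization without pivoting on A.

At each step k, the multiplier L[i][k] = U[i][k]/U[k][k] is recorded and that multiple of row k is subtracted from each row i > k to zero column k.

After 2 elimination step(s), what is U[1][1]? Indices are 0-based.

U[1][1] = 2

Step 1: pivot at (0,0) is 4.
  row1 ← row1 − (2)·row0  ⇒  L[1][0]=2, U row1=(0, 2, 1)
  row2 ← row2 − (1)·row0  ⇒  L[2][0]=1, U row2=(0, 1, 0)
Step 2: pivot at (1,1) is 2.
  row2 ← row2 − (3)·row1  ⇒  L[2][1]=3, U row2=(0, 0, 2)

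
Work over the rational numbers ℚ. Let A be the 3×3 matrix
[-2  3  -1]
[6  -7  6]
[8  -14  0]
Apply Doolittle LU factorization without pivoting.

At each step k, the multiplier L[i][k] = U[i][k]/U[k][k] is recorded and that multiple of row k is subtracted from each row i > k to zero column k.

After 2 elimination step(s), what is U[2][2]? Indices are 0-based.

Step 1: pivot at (0,0) is -2.
  row1 ← row1 − (-3)·row0  ⇒  L[1][0]=-3, U row1=(0, 2, 3)
  row2 ← row2 − (-4)·row0  ⇒  L[2][0]=-4, U row2=(0, -2, -4)
Step 2: pivot at (1,1) is 2.
  row2 ← row2 − (-1)·row1  ⇒  L[2][1]=-1, U row2=(0, 0, -1)

U[2][2] = -1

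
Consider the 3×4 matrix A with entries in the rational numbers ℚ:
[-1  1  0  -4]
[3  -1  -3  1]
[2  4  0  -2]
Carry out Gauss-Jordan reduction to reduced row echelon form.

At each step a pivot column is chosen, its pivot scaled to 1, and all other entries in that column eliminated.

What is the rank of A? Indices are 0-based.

step 1: normalize row 0 (÷-1) = (1, -1, 0, 4)
  row 1: subtract 3×row0 = (0, 2, -3, -11)
  row 2: subtract 2×row0 = (0, 6, 0, -10)
step 2: normalize row 1 (÷2) = (0, 1, -3/2, -11/2)
  row 0: subtract -1×row1 = (1, 0, -3/2, -3/2)
  row 2: subtract 6×row1 = (0, 0, 9, 23)
step 3: normalize row 2 (÷9) = (0, 0, 1, 23/9)
  row 0: subtract -3/2×row2 = (1, 0, 0, 7/3)
  row 1: subtract -3/2×row2 = (0, 1, 0, -5/3)

rank = 3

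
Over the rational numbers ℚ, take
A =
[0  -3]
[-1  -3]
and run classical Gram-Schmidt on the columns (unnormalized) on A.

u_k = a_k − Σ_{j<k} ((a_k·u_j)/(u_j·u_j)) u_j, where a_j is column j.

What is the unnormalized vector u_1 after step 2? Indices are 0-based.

u_1 = (-3, 0)

Step 1: u_0 = a_0 = (0, -1).
Step 2: u_1 = a_1 − (3)·u_0 = (-3, 0).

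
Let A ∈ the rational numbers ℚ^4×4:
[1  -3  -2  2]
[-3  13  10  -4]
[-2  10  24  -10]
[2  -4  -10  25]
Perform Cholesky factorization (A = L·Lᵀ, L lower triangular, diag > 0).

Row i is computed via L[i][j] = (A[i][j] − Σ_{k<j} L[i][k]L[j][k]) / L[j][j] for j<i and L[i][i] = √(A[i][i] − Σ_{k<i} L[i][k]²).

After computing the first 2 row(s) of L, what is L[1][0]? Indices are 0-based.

L[1][0] = -3

Step 1: L[0][0] = √(1) = 1.
  L[1][0] = (-3) / L[0][0] = -3.
Step 2: L[1][1] = √(4) = 2.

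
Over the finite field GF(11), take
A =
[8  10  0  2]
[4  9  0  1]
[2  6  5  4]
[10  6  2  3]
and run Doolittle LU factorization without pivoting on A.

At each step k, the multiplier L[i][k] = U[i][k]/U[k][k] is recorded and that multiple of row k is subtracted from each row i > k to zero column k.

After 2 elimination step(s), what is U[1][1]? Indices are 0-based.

k=0: U[0][0]=8
  eliminate (1,0): mult=6, new row 1: (0, 4, 0, 0); set L[1][0]=6
  eliminate (2,0): mult=3, new row 2: (0, 9, 5, 9); set L[2][0]=3
  eliminate (3,0): mult=4, new row 3: (0, 10, 2, 6); set L[3][0]=4
k=1: U[1][1]=4
  eliminate (2,1): mult=5, new row 2: (0, 0, 5, 9); set L[2][1]=5
  eliminate (3,1): mult=8, new row 3: (0, 0, 2, 6); set L[3][1]=8

U[1][1] = 4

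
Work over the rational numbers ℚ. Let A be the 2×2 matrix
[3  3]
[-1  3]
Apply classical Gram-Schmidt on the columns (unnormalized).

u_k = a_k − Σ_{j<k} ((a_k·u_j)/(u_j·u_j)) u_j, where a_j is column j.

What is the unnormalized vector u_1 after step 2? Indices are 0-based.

u_1 = (6/5, 18/5)

Step 1: u_0 = a_0 = (3, -1).
Step 2: u_1 = a_1 − (3/5)·u_0 = (6/5, 18/5).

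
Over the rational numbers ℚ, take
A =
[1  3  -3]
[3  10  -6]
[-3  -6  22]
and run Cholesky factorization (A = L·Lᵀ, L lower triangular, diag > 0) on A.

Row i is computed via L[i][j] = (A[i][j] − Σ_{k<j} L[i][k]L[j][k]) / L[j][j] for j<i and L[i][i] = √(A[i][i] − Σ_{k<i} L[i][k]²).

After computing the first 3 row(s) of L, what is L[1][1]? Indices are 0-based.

Step 1: L[0][0] = √(1) = 1.
  L[1][0] = (3) / L[0][0] = 3.
Step 2: L[1][1] = √(1) = 1.
  L[2][0] = (-3) / L[0][0] = -3.
  L[2][1] = (3) / L[1][1] = 3.
Step 3: L[2][2] = √(4) = 2.

L[1][1] = 1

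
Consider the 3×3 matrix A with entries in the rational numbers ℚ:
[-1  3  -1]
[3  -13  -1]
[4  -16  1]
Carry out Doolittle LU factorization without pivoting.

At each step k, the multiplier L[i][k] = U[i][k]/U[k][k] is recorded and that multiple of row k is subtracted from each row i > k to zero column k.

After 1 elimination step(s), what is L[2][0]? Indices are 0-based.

k=0: U[0][0]=-1
  eliminate (1,0): mult=-3, new row 1: (0, -4, -4); set L[1][0]=-3
  eliminate (2,0): mult=-4, new row 2: (0, -4, -3); set L[2][0]=-4

L[2][0] = -4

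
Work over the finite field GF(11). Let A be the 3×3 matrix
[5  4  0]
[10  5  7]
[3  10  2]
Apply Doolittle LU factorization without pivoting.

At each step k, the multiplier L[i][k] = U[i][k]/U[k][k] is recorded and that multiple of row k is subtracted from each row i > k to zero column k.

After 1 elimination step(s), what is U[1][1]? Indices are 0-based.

k=0: U[0][0]=5
  eliminate (1,0): mult=2, new row 1: (0, 8, 7); set L[1][0]=2
  eliminate (2,0): mult=5, new row 2: (0, 1, 2); set L[2][0]=5

U[1][1] = 8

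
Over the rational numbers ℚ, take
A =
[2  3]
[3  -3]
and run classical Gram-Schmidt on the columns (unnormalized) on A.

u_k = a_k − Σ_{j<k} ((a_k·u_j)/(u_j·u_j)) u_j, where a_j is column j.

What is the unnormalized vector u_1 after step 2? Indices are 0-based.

Step 1: u_0 = a_0 = (2, 3).
Step 2: u_1 = a_1 − (-3/13)·u_0 = (45/13, -30/13).

u_1 = (45/13, -30/13)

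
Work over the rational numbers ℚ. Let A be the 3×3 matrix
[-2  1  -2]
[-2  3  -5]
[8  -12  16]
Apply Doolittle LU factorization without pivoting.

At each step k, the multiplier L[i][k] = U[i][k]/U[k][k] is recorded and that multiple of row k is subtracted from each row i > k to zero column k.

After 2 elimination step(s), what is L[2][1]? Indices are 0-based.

k=0: U[0][0]=-2
  eliminate (1,0): mult=1, new row 1: (0, 2, -3); set L[1][0]=1
  eliminate (2,0): mult=-4, new row 2: (0, -8, 8); set L[2][0]=-4
k=1: U[1][1]=2
  eliminate (2,1): mult=-4, new row 2: (0, 0, -4); set L[2][1]=-4

L[2][1] = -4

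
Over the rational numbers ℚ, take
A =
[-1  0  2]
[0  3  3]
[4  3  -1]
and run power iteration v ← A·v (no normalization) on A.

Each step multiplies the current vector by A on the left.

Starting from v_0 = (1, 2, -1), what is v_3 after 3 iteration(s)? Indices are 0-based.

v_3 = (-53, 84, 240)

v_0 = (1, 2, -1).
v_1 = A·v_0 = (-3, 3, 11).
v_2 = A·v_1 = (25, 42, -14).
v_3 = A·v_2 = (-53, 84, 240).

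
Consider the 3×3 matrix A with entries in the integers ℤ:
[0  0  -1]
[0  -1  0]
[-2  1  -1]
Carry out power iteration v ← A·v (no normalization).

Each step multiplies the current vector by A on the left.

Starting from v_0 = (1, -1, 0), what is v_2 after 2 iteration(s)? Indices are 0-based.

v_0 = (1, -1, 0).
v_1 = A·v_0 = (0, 1, -3).
v_2 = A·v_1 = (3, -1, 4).

v_2 = (3, -1, 4)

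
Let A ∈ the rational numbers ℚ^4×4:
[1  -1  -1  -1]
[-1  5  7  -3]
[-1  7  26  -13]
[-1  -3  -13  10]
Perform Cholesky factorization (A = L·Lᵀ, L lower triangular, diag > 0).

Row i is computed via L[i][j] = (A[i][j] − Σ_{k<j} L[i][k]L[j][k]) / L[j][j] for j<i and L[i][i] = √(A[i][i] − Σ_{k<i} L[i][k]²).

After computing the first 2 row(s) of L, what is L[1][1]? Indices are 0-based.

Step 1: L[0][0] = √(1) = 1.
  L[1][0] = (-1) / L[0][0] = -1.
Step 2: L[1][1] = √(4) = 2.

L[1][1] = 2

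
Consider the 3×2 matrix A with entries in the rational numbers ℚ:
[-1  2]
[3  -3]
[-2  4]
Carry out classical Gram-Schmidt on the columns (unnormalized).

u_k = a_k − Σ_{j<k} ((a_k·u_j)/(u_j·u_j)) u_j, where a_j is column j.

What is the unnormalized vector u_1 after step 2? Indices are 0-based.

Step 1: u_0 = a_0 = (-1, 3, -2).
Step 2: u_1 = a_1 − (-19/14)·u_0 = (9/14, 15/14, 9/7).

u_1 = (9/14, 15/14, 9/7)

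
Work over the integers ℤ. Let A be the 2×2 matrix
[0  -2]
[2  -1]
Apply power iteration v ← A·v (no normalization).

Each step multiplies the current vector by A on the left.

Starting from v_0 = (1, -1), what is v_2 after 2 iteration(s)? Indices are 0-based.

v_0 = (1, -1).
v_1 = A·v_0 = (2, 3).
v_2 = A·v_1 = (-6, 1).

v_2 = (-6, 1)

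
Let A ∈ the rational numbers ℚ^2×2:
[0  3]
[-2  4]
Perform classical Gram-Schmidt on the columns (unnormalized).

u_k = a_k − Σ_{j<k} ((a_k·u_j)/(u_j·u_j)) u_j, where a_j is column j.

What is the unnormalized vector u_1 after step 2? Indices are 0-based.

u_1 = (3, 0)

Step 1: u_0 = a_0 = (0, -2).
Step 2: u_1 = a_1 − (-2)·u_0 = (3, 0).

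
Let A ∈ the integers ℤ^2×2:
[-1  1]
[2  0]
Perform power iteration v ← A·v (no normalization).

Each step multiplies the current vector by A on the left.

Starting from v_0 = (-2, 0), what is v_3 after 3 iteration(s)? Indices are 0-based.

v_3 = (10, -12)

v_0 = (-2, 0).
v_1 = A·v_0 = (2, -4).
v_2 = A·v_1 = (-6, 4).
v_3 = A·v_2 = (10, -12).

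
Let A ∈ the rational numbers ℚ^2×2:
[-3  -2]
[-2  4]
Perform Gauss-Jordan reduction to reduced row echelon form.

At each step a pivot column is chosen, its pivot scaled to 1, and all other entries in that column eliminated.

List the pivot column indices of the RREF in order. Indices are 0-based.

pivot columns: 0, 1

pivot(0,0)=-3: scale R0 → (1, 2/3)
  clear (1,0): R1 −= (-2)R0 → (0, 16/3)
pivot(1,1)=16/3: scale R1 → (0, 1)
  clear (0,1): R0 −= (2/3)R1 → (1, 0)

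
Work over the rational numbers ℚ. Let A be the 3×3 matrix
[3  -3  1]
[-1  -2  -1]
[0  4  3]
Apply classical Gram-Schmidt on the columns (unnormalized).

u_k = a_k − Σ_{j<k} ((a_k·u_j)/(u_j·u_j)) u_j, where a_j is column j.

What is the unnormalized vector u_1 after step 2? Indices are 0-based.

Step 1: u_0 = a_0 = (3, -1, 0).
Step 2: u_1 = a_1 − (-7/10)·u_0 = (-9/10, -27/10, 4).

u_1 = (-9/10, -27/10, 4)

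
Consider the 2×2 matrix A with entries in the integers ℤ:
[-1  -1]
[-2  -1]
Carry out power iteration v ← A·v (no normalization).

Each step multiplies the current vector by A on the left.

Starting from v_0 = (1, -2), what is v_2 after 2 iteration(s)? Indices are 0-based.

v_0 = (1, -2).
v_1 = A·v_0 = (1, 0).
v_2 = A·v_1 = (-1, -2).

v_2 = (-1, -2)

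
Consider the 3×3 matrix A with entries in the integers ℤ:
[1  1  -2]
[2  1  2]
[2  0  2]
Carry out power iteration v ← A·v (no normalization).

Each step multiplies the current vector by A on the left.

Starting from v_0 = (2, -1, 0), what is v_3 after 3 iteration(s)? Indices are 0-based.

v_0 = (2, -1, 0).
v_1 = A·v_0 = (1, 3, 4).
v_2 = A·v_1 = (-4, 13, 10).
v_3 = A·v_2 = (-11, 25, 12).

v_3 = (-11, 25, 12)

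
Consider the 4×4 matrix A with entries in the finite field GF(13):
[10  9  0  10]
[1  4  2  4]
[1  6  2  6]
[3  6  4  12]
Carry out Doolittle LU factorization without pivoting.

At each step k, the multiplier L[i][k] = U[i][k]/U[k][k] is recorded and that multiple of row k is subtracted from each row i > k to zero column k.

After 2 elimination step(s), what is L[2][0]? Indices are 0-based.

L[2][0] = 4

k=0: U[0][0]=10
  eliminate (1,0): mult=4, new row 1: (0, 7, 2, 3); set L[1][0]=4
  eliminate (2,0): mult=4, new row 2: (0, 9, 2, 5); set L[2][0]=4
  eliminate (3,0): mult=12, new row 3: (0, 2, 4, 9); set L[3][0]=12
k=1: U[1][1]=7
  eliminate (2,1): mult=5, new row 2: (0, 0, 5, 3); set L[2][1]=5
  eliminate (3,1): mult=4, new row 3: (0, 0, 9, 10); set L[3][1]=4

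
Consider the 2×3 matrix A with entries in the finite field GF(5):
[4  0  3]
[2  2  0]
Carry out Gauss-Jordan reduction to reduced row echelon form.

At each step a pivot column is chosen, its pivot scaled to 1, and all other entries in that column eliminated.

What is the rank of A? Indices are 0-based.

pivot(0,0)=4: scale R0 → (1, 0, 2)
  clear (1,0): R1 −= (2)R0 → (0, 2, 1)
pivot(1,1)=2: scale R1 → (0, 1, 3)

rank = 2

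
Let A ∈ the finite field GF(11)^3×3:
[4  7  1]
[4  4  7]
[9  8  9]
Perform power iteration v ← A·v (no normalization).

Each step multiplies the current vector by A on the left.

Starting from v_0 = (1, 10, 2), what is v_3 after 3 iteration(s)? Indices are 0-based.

v_3 = (8, 8, 2)

v_0 = (1, 10, 2).
v_1 = A·v_0 = (10, 3, 8).
v_2 = A·v_1 = (3, 9, 10).
v_3 = A·v_2 = (8, 8, 2).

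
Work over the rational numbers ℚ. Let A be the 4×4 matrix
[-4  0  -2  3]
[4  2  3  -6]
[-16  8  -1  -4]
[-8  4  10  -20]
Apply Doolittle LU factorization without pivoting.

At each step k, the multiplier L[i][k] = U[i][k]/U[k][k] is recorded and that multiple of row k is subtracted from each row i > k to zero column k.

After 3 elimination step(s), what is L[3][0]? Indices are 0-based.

L[3][0] = 2

[col 0] pivot -4
  R1 -= -1*R0 → (0, 2, 1, -3)  (L[1][0] := -1)
  R2 -= 4*R0 → (0, 8, 7, -16)  (L[2][0] := 4)
  R3 -= 2*R0 → (0, 4, 14, -26)  (L[3][0] := 2)
[col 1] pivot 2
  R2 -= 4*R1 → (0, 0, 3, -4)  (L[2][1] := 4)
  R3 -= 2*R1 → (0, 0, 12, -20)  (L[3][1] := 2)
[col 2] pivot 3
  R3 -= 4*R2 → (0, 0, 0, -4)  (L[3][2] := 4)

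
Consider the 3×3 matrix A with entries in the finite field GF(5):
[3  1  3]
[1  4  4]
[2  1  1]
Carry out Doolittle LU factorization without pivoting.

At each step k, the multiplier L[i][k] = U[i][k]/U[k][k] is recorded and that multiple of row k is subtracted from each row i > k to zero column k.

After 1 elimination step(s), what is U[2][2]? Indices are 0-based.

[col 0] pivot 3
  R1 -= 2*R0 → (0, 2, 3)  (L[1][0] := 2)
  R2 -= 4*R0 → (0, 2, 4)  (L[2][0] := 4)

U[2][2] = 4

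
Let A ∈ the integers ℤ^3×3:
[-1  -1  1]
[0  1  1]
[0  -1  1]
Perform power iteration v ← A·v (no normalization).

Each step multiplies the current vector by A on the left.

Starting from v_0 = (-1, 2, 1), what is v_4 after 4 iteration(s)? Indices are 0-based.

v_4 = (-2, -8, -4)

v_0 = (-1, 2, 1).
v_1 = A·v_0 = (0, 3, -1).
v_2 = A·v_1 = (-4, 2, -4).
v_3 = A·v_2 = (-2, -2, -6).
v_4 = A·v_3 = (-2, -8, -4).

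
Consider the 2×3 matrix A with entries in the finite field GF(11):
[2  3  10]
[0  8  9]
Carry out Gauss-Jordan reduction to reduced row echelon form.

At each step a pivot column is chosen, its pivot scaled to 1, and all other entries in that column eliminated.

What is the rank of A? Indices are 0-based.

rank = 2

pivot(0,0)=2: scale R0 → (1, 7, 5)
pivot(1,1)=8: scale R1 → (0, 1, 8)
  clear (0,1): R0 −= (7)R1 → (1, 0, 4)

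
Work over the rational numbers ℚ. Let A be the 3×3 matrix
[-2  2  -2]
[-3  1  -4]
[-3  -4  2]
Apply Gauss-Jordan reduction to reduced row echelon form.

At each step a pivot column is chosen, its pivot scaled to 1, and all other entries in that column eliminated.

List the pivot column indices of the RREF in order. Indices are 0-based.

pivot columns: 0, 1, 2

[1] R0 /= -2  ⇒  (1, -1, 1)
     R1 -= -3·R0  ⇒  (0, -2, -1)
     R2 -= -3·R0  ⇒  (0, -7, 5)
[2] R1 /= -2  ⇒  (0, 1, 1/2)
     R0 -= -1·R1  ⇒  (1, 0, 3/2)
     R2 -= -7·R1  ⇒  (0, 0, 17/2)
[3] R2 /= 17/2  ⇒  (0, 0, 1)
     R0 -= 3/2·R2  ⇒  (1, 0, 0)
     R1 -= 1/2·R2  ⇒  (0, 1, 0)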